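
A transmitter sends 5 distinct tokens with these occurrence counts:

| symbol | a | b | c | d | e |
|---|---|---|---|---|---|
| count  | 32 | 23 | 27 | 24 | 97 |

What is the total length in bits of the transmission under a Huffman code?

415

Merge the two smallest weights repeatedly:
merge b(23) and d(24): 47
merge c(27) and a(32): 59
merge 47 and 59: 106
merge e(97) and 106: 203
The encoded length is the sum of every internal node's weight: 47 + 59 + 106 + 203 = 415 bits.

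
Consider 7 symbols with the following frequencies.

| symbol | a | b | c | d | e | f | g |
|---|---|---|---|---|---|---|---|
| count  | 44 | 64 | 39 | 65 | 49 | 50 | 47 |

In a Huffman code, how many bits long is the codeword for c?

Huffman merges, smallest pair first:
c(39) + a(44) → 83
g(47) + e(49) → 96
f(50) + b(64) → 114
d(65) + 83 → 148
96 + 114 → 210
148 + 210 → 358
c's leaf is at depth 3, giving a 3-bit codeword.

3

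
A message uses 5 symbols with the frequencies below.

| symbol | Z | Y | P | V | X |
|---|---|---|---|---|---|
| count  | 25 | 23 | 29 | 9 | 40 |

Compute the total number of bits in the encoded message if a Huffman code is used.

284

Build the Huffman tree bottom-up:
merge V(9) and Y(23): 32
merge Z(25) and P(29): 54
merge 32 and X(40): 72
merge 54 and 72: 126
The encoded length is the sum of every internal node's weight: 32 + 54 + 72 + 126 = 284 bits.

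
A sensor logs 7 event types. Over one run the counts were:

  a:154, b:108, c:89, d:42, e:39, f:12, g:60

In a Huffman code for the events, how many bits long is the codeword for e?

4

Repeatedly merge the two smallest:
f(12) + e(39) → 51
d(42) + 51 → 93
g(60) + c(89) → 149
93 + b(108) → 201
149 + a(154) → 303
201 + 303 → 504
e sits 4 levels below the root, so its codeword is 4 bits.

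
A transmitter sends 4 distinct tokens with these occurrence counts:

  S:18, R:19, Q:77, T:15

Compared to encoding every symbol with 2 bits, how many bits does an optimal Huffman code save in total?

Fixed-length: 2 bits × 129 symbols = 258 bits.
Huffman merges:
T(15) + S(18) → 33
R(19) + 33 → 52
52 + Q(77) → 129
Huffman total = 33 + 52 + 129 = 214 bits.
Saving = 258 − 214 = 44 bits.

44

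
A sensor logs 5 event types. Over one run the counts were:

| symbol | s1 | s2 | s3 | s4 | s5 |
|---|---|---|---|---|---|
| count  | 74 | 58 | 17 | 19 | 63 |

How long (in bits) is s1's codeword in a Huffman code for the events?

2

Build the tree from the bottom:
merge s3(17) and s4(19): 36
merge 36 and s2(58): 94
merge s5(63) and s1(74): 137
merge 94 and 137: 231
s1's leaf is at depth 2, giving a 2-bit codeword.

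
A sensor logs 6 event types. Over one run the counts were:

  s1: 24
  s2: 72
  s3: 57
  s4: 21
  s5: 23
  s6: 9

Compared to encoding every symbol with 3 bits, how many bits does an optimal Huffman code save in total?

Fixed-length: 3 bits × 206 symbols = 618 bits.
Huffman merges:
merge s6(9) and s4(21): 30
merge s5(23) and s1(24): 47
merge 30 and 47: 77
merge s3(57) and s2(72): 129
merge 77 and 129: 206
Huffman total = 30 + 47 + 77 + 129 + 206 = 489 bits.
Saving = 618 − 489 = 129 bits.

129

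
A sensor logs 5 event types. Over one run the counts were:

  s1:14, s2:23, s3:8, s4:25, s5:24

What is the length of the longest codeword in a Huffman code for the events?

3

Merge the two lowest-weight nodes at each step:
combine s3(8), s1(14) → 22
combine 22, s2(23) → 45
combine s5(24), s4(25) → 49
combine 45, 49 → 94
The rarest symbols sit at the bottom; the longest codeword is 3 bits.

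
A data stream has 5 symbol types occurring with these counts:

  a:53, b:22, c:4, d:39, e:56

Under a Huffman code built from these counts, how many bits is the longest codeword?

Merge the two lowest-weight nodes at each step:
c(4) + b(22) → 26
26 + d(39) → 65
a(53) + e(56) → 109
65 + 109 → 174
The first pair merged (c, b) ends up deepest, at depth 3.

3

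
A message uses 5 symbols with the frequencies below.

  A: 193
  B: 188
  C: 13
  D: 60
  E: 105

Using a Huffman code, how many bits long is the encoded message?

1176

Merge the two smallest weights repeatedly:
combine C(13), D(60) → 73
combine 73, E(105) → 178
combine 178, B(188) → 366
combine A(193), 366 → 559
Each symbol's bit-cost is frequency × depth; summing gives 1176 bits (equivalently 73 + 178 + 366 + 559).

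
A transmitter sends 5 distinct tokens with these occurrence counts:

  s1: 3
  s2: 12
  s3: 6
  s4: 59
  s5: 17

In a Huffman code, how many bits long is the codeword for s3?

Repeatedly merge the two smallest:
combine s1(3), s3(6) → 9
combine 9, s2(12) → 21
combine s5(17), 21 → 38
combine 38, s4(59) → 97
The subtree containing s3 is merged 4 times, so code length = 4.

4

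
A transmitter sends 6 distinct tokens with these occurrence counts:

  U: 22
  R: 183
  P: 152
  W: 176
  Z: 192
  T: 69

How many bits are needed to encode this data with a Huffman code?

1922

Merge the two smallest weights repeatedly:
combine U(22), T(69) → 91
combine 91, P(152) → 243
combine W(176), R(183) → 359
combine Z(192), 243 → 435
combine 359, 435 → 794
Total encoded bits = sum of merged weights = 91 + 243 + 359 + 435 + 794 = 1922.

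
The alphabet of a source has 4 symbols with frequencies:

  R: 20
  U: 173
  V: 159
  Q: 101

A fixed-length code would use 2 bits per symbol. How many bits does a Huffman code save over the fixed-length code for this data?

Fixed-length: 2 bits × 453 symbols = 906 bits.
Huffman merges:
R(20) + Q(101) → 121
121 + V(159) → 280
U(173) + 280 → 453
Huffman total = 121 + 280 + 453 = 854 bits.
Saving = 906 − 854 = 52 bits.

52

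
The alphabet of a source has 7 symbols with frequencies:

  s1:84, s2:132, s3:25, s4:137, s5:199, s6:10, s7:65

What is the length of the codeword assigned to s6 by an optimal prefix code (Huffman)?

Huffman merges, smallest pair first:
s6(10) + s3(25) → 35
35 + s7(65) → 100
s1(84) + 100 → 184
s2(132) + s4(137) → 269
184 + s5(199) → 383
269 + 383 → 652
s6 sits 5 levels below the root, so its codeword is 5 bits.

5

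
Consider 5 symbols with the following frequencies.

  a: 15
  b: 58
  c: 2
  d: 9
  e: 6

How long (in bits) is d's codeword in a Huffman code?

Repeatedly merge the two smallest:
merge c(2) and e(6): 8
merge 8 and d(9): 17
merge a(15) and 17: 32
merge 32 and b(58): 90
d sits 3 levels below the root, so its codeword is 3 bits.

3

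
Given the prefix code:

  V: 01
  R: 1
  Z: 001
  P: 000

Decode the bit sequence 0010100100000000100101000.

ZVZPPZZVP

Read left to right; each codeword is recognised as soon as it completes (prefix code):
  001→Z | 01→V | 001→Z | 000→P | 000→P | 001→Z | 001→Z | 01→V | 000→P
Decoded message: ZVZPPZZVP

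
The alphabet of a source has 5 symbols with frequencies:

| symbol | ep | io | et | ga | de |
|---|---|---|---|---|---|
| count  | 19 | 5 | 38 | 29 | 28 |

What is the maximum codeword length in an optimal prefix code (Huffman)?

3

Merge the two lowest-weight nodes at each step:
io(5) + ep(19) → 24
24 + de(28) → 52
ga(29) + et(38) → 67
52 + 67 → 119
Maximum depth reached is 3.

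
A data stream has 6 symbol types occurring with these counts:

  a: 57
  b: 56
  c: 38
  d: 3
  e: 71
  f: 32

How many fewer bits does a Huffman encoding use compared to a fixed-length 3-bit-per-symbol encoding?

Fixed-length: 3 bits × 257 symbols = 771 bits.
Huffman merges:
combine d(3), f(32) → 35
combine 35, c(38) → 73
combine b(56), a(57) → 113
combine e(71), 73 → 144
combine 113, 144 → 257
Huffman total = 35 + 73 + 113 + 144 + 257 = 622 bits.
Saving = 771 − 622 = 149 bits.

149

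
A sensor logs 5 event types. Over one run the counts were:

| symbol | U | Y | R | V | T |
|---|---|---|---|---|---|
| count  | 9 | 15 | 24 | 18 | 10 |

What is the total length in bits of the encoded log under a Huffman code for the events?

171

Merge the two smallest weights repeatedly:
combine U(9), T(10) → 19
combine Y(15), V(18) → 33
combine 19, R(24) → 43
combine 33, 43 → 76
The encoded length is the sum of every internal node's weight: 19 + 33 + 43 + 76 = 171 bits.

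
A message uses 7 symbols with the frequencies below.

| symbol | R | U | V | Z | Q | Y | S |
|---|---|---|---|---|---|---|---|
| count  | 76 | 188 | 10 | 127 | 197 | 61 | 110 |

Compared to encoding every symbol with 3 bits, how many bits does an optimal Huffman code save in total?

314

Fixed-length: 3 bits × 769 symbols = 2307 bits.
Huffman merges:
combine V(10), Y(61) → 71
combine 71, R(76) → 147
combine S(110), Z(127) → 237
combine 147, U(188) → 335
combine Q(197), 237 → 434
combine 335, 434 → 769
Huffman total = 71 + 147 + 237 + 335 + 434 + 769 = 1993 bits.
Saving = 2307 − 1993 = 314 bits.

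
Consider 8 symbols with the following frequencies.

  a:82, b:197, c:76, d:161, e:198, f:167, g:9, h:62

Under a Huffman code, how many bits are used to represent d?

3

Huffman merges, smallest pair first:
g(9) + h(62) → 71
71 + c(76) → 147
a(82) + 147 → 229
d(161) + f(167) → 328
b(197) + e(198) → 395
229 + 328 → 557
395 + 557 → 952
d's leaf is at depth 3, giving a 3-bit codeword.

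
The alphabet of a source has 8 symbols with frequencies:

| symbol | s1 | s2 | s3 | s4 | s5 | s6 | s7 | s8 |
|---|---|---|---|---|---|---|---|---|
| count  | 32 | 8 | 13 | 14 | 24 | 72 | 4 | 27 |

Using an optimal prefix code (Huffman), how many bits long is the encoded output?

513

Build the Huffman tree bottom-up:
s7(4) + s2(8) → 12
12 + s3(13) → 25
s4(14) + s5(24) → 38
25 + s8(27) → 52
s1(32) + 38 → 70
52 + 70 → 122
s6(72) + 122 → 194
Each symbol's bit-cost is frequency × depth; summing gives 513 bits (equivalently 12 + 25 + 38 + 52 + 70 + 122 + 194).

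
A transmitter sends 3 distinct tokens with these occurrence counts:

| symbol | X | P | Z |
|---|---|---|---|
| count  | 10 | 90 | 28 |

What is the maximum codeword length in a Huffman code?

Merge the two lowest-weight nodes at each step:
X(10) + Z(28) → 38
38 + P(90) → 128
The first pair merged (X, Z) ends up deepest, at depth 2.

2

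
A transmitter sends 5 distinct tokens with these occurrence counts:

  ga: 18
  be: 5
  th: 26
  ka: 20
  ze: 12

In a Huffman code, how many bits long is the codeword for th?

Huffman merges, smallest pair first:
merge be(5) and ze(12): 17
merge 17 and ga(18): 35
merge ka(20) and th(26): 46
merge 35 and 46: 81
th's leaf is at depth 2, giving a 2-bit codeword.

2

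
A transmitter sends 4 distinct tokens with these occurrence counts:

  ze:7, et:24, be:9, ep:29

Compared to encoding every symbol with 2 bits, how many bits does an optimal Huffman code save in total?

Fixed-length: 2 bits × 69 symbols = 138 bits.
Huffman merges:
combine ze(7), be(9) → 16
combine 16, et(24) → 40
combine ep(29), 40 → 69
Huffman total = 16 + 40 + 69 = 125 bits.
Saving = 138 − 125 = 13 bits.

13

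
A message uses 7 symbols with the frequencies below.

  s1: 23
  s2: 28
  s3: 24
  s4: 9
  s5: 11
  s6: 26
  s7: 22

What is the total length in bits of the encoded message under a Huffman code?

395

Merge the two smallest weights repeatedly:
s4(9) + s5(11) → 20
20 + s7(22) → 42
s1(23) + s3(24) → 47
s6(26) + s2(28) → 54
42 + 47 → 89
54 + 89 → 143
Total encoded bits = sum of merged weights = 20 + 42 + 47 + 54 + 89 + 143 = 395.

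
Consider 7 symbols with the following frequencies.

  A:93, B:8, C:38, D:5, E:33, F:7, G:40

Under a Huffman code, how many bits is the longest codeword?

5

Merge the two lowest-weight nodes at each step:
D(5) + F(7) → 12
B(8) + 12 → 20
20 + E(33) → 53
C(38) + G(40) → 78
53 + 78 → 131
A(93) + 131 → 224
The rarest symbols sit at the bottom; the longest codeword is 5 bits.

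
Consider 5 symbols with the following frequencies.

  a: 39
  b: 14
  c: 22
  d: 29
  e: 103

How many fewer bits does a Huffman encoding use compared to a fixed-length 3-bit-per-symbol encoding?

Fixed-length: 3 bits × 207 symbols = 621 bits.
Huffman merges:
b(14) + c(22) → 36
d(29) + 36 → 65
a(39) + 65 → 104
e(103) + 104 → 207
Huffman total = 36 + 65 + 104 + 207 = 412 bits.
Saving = 621 − 412 = 209 bits.

209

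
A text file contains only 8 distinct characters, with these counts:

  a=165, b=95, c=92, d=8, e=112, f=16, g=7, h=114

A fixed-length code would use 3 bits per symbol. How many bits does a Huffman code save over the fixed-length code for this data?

233

Fixed-length: 3 bits × 609 symbols = 1827 bits.
Huffman merges:
combine g(7), d(8) → 15
combine 15, f(16) → 31
combine 31, c(92) → 123
combine b(95), e(112) → 207
combine h(114), 123 → 237
combine a(165), 207 → 372
combine 237, 372 → 609
Huffman total = 15 + 31 + 123 + 207 + 237 + 372 + 609 = 1594 bits.
Saving = 1827 − 1594 = 233 bits.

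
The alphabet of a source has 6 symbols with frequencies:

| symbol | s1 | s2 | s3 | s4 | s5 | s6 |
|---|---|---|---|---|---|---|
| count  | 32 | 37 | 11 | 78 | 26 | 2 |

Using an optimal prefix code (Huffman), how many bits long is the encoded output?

415

Greedily combine the two least-frequent nodes:
s6(2) + s3(11) → 13
13 + s5(26) → 39
s1(32) + s2(37) → 69
39 + 69 → 108
s4(78) + 108 → 186
Each symbol's bit-cost is frequency × depth; summing gives 415 bits (equivalently 13 + 39 + 69 + 108 + 186).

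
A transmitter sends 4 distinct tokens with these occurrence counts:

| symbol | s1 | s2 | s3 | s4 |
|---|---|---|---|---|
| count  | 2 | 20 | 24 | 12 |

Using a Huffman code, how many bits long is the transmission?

106

Greedily combine the two least-frequent nodes:
merge s1(2) and s4(12): 14
merge 14 and s2(20): 34
merge s3(24) and 34: 58
Total encoded bits = sum of merged weights = 14 + 34 + 58 = 106.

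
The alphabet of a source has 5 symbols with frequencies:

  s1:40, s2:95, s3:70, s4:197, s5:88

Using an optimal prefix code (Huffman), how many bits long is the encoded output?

1076

Build the Huffman tree bottom-up:
combine s1(40), s3(70) → 110
combine s5(88), s2(95) → 183
combine 110, 183 → 293
combine s4(197), 293 → 490
Each symbol's bit-cost is frequency × depth; summing gives 1076 bits (equivalently 110 + 183 + 293 + 490).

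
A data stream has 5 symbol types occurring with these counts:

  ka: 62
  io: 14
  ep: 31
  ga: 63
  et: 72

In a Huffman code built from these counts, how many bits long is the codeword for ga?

Repeatedly merge the two smallest:
merge io(14) and ep(31): 45
merge 45 and ka(62): 107
merge ga(63) and et(72): 135
merge 107 and 135: 242
ga sits 2 levels below the root, so its codeword is 2 bits.

2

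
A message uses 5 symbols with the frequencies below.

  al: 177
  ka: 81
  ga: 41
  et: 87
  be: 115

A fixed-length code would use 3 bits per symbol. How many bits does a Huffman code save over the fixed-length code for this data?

379

Fixed-length: 3 bits × 501 symbols = 1503 bits.
Huffman merges:
ga(41) + ka(81) → 122
et(87) + be(115) → 202
122 + al(177) → 299
202 + 299 → 501
Huffman total = 122 + 202 + 299 + 501 = 1124 bits.
Saving = 1503 − 1124 = 379 bits.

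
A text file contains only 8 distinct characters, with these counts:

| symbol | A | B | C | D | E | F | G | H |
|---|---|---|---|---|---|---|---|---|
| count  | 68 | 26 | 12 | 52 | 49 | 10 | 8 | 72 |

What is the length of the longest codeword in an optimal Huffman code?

5

Merge the two lowest-weight nodes at each step:
merge G(8) and F(10): 18
merge C(12) and 18: 30
merge B(26) and 30: 56
merge E(49) and D(52): 101
merge 56 and A(68): 124
merge H(72) and 101: 173
merge 124 and 173: 297
The first pair merged (G, F) ends up deepest, at depth 5.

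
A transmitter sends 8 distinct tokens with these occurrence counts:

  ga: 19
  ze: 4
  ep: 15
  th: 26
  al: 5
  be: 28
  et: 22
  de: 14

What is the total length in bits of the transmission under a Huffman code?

377

Merge the two smallest weights repeatedly:
merge ze(4) and al(5): 9
merge 9 and de(14): 23
merge ep(15) and ga(19): 34
merge et(22) and 23: 45
merge th(26) and be(28): 54
merge 34 and 45: 79
merge 54 and 79: 133
The encoded length is the sum of every internal node's weight: 9 + 23 + 34 + 45 + 54 + 79 + 133 = 377 bits.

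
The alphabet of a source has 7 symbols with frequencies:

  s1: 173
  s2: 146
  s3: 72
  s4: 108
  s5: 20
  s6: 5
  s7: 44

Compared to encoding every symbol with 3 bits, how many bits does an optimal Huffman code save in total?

Fixed-length: 3 bits × 568 symbols = 1704 bits.
Huffman merges:
s6(5) + s5(20) → 25
25 + s7(44) → 69
69 + s3(72) → 141
s4(108) + 141 → 249
s2(146) + s1(173) → 319
249 + 319 → 568
Huffman total = 25 + 69 + 141 + 249 + 319 + 568 = 1371 bits.
Saving = 1704 − 1371 = 333 bits.

333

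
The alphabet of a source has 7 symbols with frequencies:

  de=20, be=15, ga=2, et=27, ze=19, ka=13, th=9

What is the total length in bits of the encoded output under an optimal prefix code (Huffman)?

Build the Huffman tree bottom-up:
combine ga(2), th(9) → 11
combine 11, ka(13) → 24
combine be(15), ze(19) → 34
combine de(20), 24 → 44
combine et(27), 34 → 61
combine 44, 61 → 105
Total encoded bits = sum of merged weights = 11 + 24 + 34 + 44 + 61 + 105 = 279.

279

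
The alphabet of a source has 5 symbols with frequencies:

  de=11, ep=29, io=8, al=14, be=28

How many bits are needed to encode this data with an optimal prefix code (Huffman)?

199

Build the Huffman tree bottom-up:
merge io(8) and de(11): 19
merge al(14) and 19: 33
merge be(28) and ep(29): 57
merge 33 and 57: 90
Each symbol's bit-cost is frequency × depth; summing gives 199 bits (equivalently 19 + 33 + 57 + 90).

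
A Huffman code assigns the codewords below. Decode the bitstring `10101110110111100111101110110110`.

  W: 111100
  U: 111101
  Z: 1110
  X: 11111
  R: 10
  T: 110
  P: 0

Read left to right; each codeword is recognised as soon as it completes (prefix code):
  10→R | 10→R | 1110→Z | 110→T | 111100→W | 111101→U | 110→T | 110→T | 110→T
Decoded message: RRZTWUTTT

RRZTWUTTT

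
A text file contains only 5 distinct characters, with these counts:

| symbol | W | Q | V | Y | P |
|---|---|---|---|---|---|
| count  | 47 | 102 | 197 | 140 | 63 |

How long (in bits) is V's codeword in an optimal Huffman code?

Build the tree from the bottom:
W(47) + P(63) → 110
Q(102) + 110 → 212
Y(140) + V(197) → 337
212 + 337 → 549
V's leaf is at depth 2, giving a 2-bit codeword.

2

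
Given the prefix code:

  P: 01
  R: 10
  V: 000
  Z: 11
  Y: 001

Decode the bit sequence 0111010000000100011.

PZPVVPVZ

Read left to right; each codeword is recognised as soon as it completes (prefix code):
  01→P | 11→Z | 01→P | 000→V | 000→V | 01→P | 000→V | 11→Z
Decoded message: PZPVVPVZ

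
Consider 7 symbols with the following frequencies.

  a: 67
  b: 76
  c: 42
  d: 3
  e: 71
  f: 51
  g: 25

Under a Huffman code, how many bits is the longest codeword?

4

Merge the two lowest-weight nodes at each step:
d(3) + g(25) → 28
28 + c(42) → 70
f(51) + a(67) → 118
70 + e(71) → 141
b(76) + 118 → 194
141 + 194 → 335
The rarest symbols sit at the bottom; the longest codeword is 4 bits.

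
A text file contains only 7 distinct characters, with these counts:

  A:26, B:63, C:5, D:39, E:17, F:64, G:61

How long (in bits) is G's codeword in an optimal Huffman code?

2

Build the tree from the bottom:
combine C(5), E(17) → 22
combine 22, A(26) → 48
combine D(39), 48 → 87
combine G(61), B(63) → 124
combine F(64), 87 → 151
combine 124, 151 → 275
G's leaf is at depth 2, giving a 2-bit codeword.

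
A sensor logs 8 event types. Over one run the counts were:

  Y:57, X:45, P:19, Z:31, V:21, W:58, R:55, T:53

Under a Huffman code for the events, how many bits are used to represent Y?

Huffman merges, smallest pair first:
P(19) + V(21) → 40
Z(31) + 40 → 71
X(45) + T(53) → 98
R(55) + Y(57) → 112
W(58) + 71 → 129
98 + 112 → 210
129 + 210 → 339
The subtree containing Y is merged 3 times, so code length = 3.

3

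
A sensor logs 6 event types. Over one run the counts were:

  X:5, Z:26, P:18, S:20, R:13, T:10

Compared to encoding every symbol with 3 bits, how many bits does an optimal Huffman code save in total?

49

Fixed-length: 3 bits × 92 symbols = 276 bits.
Huffman merges:
merge X(5) and T(10): 15
merge R(13) and 15: 28
merge P(18) and S(20): 38
merge Z(26) and 28: 54
merge 38 and 54: 92
Huffman total = 15 + 28 + 38 + 54 + 92 = 227 bits.
Saving = 276 − 227 = 49 bits.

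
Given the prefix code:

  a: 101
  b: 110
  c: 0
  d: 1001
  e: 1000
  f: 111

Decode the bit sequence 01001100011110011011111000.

cdefdafe

Read left to right; each codeword is recognised as soon as it completes (prefix code):
  0→c | 1001→d | 1000→e | 111→f | 1001→d | 101→a | 111→f | 1000→e
Decoded message: cdefdafe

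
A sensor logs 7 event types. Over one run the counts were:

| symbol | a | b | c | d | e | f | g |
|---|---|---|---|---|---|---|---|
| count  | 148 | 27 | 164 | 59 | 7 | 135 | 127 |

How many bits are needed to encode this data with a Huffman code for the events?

1681

Merge the two smallest weights repeatedly:
merge e(7) and b(27): 34
merge 34 and d(59): 93
merge 93 and g(127): 220
merge f(135) and a(148): 283
merge c(164) and 220: 384
merge 283 and 384: 667
Total encoded bits = sum of merged weights = 34 + 93 + 220 + 283 + 384 + 667 = 1681.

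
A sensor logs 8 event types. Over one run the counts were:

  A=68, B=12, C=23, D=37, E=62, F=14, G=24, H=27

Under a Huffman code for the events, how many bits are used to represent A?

2

Build the tree from the bottom:
combine B(12), F(14) → 26
combine C(23), G(24) → 47
combine 26, H(27) → 53
combine D(37), 47 → 84
combine 53, E(62) → 115
combine A(68), 84 → 152
combine 115, 152 → 267
The subtree containing A is merged 2 times, so code length = 2.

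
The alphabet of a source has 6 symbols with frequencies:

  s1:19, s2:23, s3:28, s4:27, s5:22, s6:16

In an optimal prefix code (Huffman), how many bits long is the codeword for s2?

Build the tree from the bottom:
merge s6(16) and s1(19): 35
merge s5(22) and s2(23): 45
merge s4(27) and s3(28): 55
merge 35 and 45: 80
merge 55 and 80: 135
The subtree containing s2 is merged 3 times, so code length = 3.

3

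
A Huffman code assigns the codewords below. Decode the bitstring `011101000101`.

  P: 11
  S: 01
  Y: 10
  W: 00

SPSWSS

Read left to right; each codeword is recognised as soon as it completes (prefix code):
  01→S | 11→P | 01→S | 00→W | 01→S | 01→S
Decoded message: SPSWSS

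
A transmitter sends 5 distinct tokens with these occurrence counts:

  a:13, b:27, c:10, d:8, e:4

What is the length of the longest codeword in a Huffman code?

Merge the two lowest-weight nodes at each step:
combine e(4), d(8) → 12
combine c(10), 12 → 22
combine a(13), 22 → 35
combine b(27), 35 → 62
Maximum depth reached is 4.

4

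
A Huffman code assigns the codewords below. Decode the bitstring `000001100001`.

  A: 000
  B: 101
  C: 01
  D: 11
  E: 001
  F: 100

Read left to right; each codeword is recognised as soon as it completes (prefix code):
  000→A | 001→E | 100→F | 001→E
Decoded message: AEFE

AEFE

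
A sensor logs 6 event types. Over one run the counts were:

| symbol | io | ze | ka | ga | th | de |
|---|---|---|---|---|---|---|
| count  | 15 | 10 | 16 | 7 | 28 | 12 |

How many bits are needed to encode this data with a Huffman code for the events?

220

Merge the two smallest weights repeatedly:
ga(7) + ze(10) → 17
de(12) + io(15) → 27
ka(16) + 17 → 33
27 + th(28) → 55
33 + 55 → 88
Total encoded bits = sum of merged weights = 17 + 27 + 33 + 55 + 88 = 220.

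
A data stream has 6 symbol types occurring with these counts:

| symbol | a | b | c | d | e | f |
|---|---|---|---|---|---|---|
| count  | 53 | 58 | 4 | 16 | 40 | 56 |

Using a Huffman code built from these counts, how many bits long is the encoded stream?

534

Merge the two smallest weights repeatedly:
c(4) + d(16) → 20
20 + e(40) → 60
a(53) + f(56) → 109
b(58) + 60 → 118
109 + 118 → 227
Total encoded bits = sum of merged weights = 20 + 60 + 109 + 118 + 227 = 534.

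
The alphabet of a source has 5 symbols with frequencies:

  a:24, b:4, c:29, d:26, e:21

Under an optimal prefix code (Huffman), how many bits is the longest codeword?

Merge the two lowest-weight nodes at each step:
combine b(4), e(21) → 25
combine a(24), 25 → 49
combine d(26), c(29) → 55
combine 49, 55 → 104
Maximum depth reached is 3.

3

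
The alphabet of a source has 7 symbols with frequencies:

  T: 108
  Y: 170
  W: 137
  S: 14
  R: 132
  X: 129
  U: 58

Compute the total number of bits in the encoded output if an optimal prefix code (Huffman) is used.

2009

Greedily combine the two least-frequent nodes:
merge S(14) and U(58): 72
merge 72 and T(108): 180
merge X(129) and R(132): 261
merge W(137) and Y(170): 307
merge 180 and 261: 441
merge 307 and 441: 748
The encoded length is the sum of every internal node's weight: 72 + 180 + 261 + 307 + 441 + 748 = 2009 bits.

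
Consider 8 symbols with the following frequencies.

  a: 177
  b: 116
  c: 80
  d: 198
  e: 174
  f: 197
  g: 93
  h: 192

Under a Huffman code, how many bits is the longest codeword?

Merge the two lowest-weight nodes at each step:
combine c(80), g(93) → 173
combine b(116), 173 → 289
combine e(174), a(177) → 351
combine h(192), f(197) → 389
combine d(198), 289 → 487
combine 351, 389 → 740
combine 487, 740 → 1227
The first pair merged (c, g) ends up deepest, at depth 4.

4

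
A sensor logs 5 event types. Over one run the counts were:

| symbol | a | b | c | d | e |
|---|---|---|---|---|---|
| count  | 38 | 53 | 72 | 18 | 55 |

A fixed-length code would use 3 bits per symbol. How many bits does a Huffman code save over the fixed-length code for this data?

Fixed-length: 3 bits × 236 symbols = 708 bits.
Huffman merges:
combine d(18), a(38) → 56
combine b(53), e(55) → 108
combine 56, c(72) → 128
combine 108, 128 → 236
Huffman total = 56 + 108 + 128 + 236 = 528 bits.
Saving = 708 − 528 = 180 bits.

180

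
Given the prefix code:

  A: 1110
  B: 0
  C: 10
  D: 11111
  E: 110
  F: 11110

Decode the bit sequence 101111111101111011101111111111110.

CDAFADDE

Read left to right; each codeword is recognised as soon as it completes (prefix code):
  10→C | 11111→D | 1110→A | 11110→F | 1110→A | 11111→D | 11111→D | 110→E
Decoded message: CDAFADDE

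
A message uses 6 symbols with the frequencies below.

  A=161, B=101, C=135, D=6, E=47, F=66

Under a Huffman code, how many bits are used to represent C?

2

Repeatedly merge the two smallest:
merge D(6) and E(47): 53
merge 53 and F(66): 119
merge B(101) and 119: 220
merge C(135) and A(161): 296
merge 220 and 296: 516
C sits 2 levels below the root, so its codeword is 2 bits.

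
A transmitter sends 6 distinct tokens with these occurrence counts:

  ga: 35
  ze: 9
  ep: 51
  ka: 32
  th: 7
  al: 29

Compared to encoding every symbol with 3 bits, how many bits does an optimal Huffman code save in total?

Fixed-length: 3 bits × 163 symbols = 489 bits.
Huffman merges:
merge th(7) and ze(9): 16
merge 16 and al(29): 45
merge ka(32) and ga(35): 67
merge 45 and ep(51): 96
merge 67 and 96: 163
Huffman total = 16 + 45 + 67 + 96 + 163 = 387 bits.
Saving = 489 − 387 = 102 bits.

102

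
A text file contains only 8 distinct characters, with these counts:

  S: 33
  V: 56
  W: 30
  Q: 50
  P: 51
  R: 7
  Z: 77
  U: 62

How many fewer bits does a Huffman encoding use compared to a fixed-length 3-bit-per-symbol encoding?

40

Fixed-length: 3 bits × 366 symbols = 1098 bits.
Huffman merges:
R(7) + W(30) → 37
S(33) + 37 → 70
Q(50) + P(51) → 101
V(56) + U(62) → 118
70 + Z(77) → 147
101 + 118 → 219
147 + 219 → 366
Huffman total = 37 + 70 + 101 + 118 + 147 + 219 + 366 = 1058 bits.
Saving = 1098 − 1058 = 40 bits.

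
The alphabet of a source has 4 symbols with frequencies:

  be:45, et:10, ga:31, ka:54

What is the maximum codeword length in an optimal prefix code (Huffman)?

Merge the two lowest-weight nodes at each step:
combine et(10), ga(31) → 41
combine 41, be(45) → 86
combine ka(54), 86 → 140
Maximum depth reached is 3.

3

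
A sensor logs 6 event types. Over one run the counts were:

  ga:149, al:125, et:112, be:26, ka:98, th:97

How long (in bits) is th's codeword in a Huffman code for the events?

Huffman merges, smallest pair first:
be(26) + th(97) → 123
ka(98) + et(112) → 210
123 + al(125) → 248
ga(149) + 210 → 359
248 + 359 → 607
The subtree containing th is merged 3 times, so code length = 3.

3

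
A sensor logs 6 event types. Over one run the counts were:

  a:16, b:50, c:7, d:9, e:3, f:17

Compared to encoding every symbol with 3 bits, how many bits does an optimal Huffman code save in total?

90

Fixed-length: 3 bits × 102 symbols = 306 bits.
Huffman merges:
merge e(3) and c(7): 10
merge d(9) and 10: 19
merge a(16) and f(17): 33
merge 19 and 33: 52
merge b(50) and 52: 102
Huffman total = 10 + 19 + 33 + 52 + 102 = 216 bits.
Saving = 306 − 216 = 90 bits.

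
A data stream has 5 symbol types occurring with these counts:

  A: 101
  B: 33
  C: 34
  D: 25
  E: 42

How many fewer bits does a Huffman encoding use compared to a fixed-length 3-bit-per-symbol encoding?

202

Fixed-length: 3 bits × 235 symbols = 705 bits.
Huffman merges:
D(25) + B(33) → 58
C(34) + E(42) → 76
58 + 76 → 134
A(101) + 134 → 235
Huffman total = 58 + 76 + 134 + 235 = 503 bits.
Saving = 705 − 503 = 202 bits.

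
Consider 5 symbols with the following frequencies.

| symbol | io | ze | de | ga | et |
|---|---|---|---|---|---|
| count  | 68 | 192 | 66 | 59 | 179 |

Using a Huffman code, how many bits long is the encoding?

Greedily combine the two least-frequent nodes:
ga(59) + de(66) → 125
io(68) + 125 → 193
et(179) + ze(192) → 371
193 + 371 → 564
Total encoded bits = sum of merged weights = 125 + 193 + 371 + 564 = 1253.

1253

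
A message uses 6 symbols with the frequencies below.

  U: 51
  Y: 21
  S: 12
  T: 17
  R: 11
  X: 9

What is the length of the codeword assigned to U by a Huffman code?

1

Repeatedly merge the two smallest:
merge X(9) and R(11): 20
merge S(12) and T(17): 29
merge 20 and Y(21): 41
merge 29 and 41: 70
merge U(51) and 70: 121
U sits one level below the root: a 1-bit codeword.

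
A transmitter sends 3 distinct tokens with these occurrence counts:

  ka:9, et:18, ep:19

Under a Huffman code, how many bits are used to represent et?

2

Huffman merges, smallest pair first:
combine ka(9), et(18) → 27
combine ep(19), 27 → 46
et's leaf is at depth 2, giving a 2-bit codeword.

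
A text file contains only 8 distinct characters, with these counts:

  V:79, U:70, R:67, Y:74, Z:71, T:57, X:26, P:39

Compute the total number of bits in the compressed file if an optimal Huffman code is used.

1435

Build the Huffman tree bottom-up:
combine X(26), P(39) → 65
combine T(57), 65 → 122
combine R(67), U(70) → 137
combine Z(71), Y(74) → 145
combine V(79), 122 → 201
combine 137, 145 → 282
combine 201, 282 → 483
Each symbol's bit-cost is frequency × depth; summing gives 1435 bits (equivalently 65 + 122 + 137 + 145 + 201 + 282 + 483).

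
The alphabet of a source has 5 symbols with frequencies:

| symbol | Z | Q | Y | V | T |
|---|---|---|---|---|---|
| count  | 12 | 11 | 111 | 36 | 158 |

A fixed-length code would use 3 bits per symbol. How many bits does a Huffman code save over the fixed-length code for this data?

404

Fixed-length: 3 bits × 328 symbols = 984 bits.
Huffman merges:
combine Q(11), Z(12) → 23
combine 23, V(36) → 59
combine 59, Y(111) → 170
combine T(158), 170 → 328
Huffman total = 23 + 59 + 170 + 328 = 580 bits.
Saving = 984 − 580 = 404 bits.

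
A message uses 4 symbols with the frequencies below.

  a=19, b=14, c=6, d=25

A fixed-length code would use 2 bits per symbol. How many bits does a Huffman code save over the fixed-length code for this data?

5

Fixed-length: 2 bits × 64 symbols = 128 bits.
Huffman merges:
c(6) + b(14) → 20
a(19) + 20 → 39
d(25) + 39 → 64
Huffman total = 20 + 39 + 64 = 123 bits.
Saving = 128 − 123 = 5 bits.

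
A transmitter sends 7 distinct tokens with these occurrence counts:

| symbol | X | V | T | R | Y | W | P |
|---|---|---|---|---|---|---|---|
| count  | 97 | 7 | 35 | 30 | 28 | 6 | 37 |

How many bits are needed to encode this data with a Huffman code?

580

Merge the two smallest weights repeatedly:
merge W(6) and V(7): 13
merge 13 and Y(28): 41
merge R(30) and T(35): 65
merge P(37) and 41: 78
merge 65 and 78: 143
merge X(97) and 143: 240
Total encoded bits = sum of merged weights = 13 + 41 + 65 + 78 + 143 + 240 = 580.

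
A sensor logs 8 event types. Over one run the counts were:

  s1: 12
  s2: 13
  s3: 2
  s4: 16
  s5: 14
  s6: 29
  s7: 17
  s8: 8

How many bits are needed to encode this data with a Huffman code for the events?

314

Build the Huffman tree bottom-up:
s3(2) + s8(8) → 10
10 + s1(12) → 22
s2(13) + s5(14) → 27
s4(16) + s7(17) → 33
22 + 27 → 49
s6(29) + 33 → 62
49 + 62 → 111
Each symbol's bit-cost is frequency × depth; summing gives 314 bits (equivalently 10 + 22 + 27 + 33 + 49 + 62 + 111).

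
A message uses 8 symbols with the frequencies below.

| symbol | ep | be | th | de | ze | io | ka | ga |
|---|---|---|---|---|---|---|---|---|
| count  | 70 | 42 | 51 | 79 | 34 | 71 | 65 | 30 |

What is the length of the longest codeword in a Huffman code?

Merge the two lowest-weight nodes at each step:
combine ga(30), ze(34) → 64
combine be(42), th(51) → 93
combine 64, ka(65) → 129
combine ep(70), io(71) → 141
combine de(79), 93 → 172
combine 129, 141 → 270
combine 172, 270 → 442
The rarest symbols sit at the bottom; the longest codeword is 4 bits.

4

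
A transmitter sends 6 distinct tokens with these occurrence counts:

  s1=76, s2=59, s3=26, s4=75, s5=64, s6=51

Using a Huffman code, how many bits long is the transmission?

Merge the two smallest weights repeatedly:
merge s3(26) and s6(51): 77
merge s2(59) and s5(64): 123
merge s4(75) and s1(76): 151
merge 77 and 123: 200
merge 151 and 200: 351
Each symbol's bit-cost is frequency × depth; summing gives 902 bits (equivalently 77 + 123 + 151 + 200 + 351).

902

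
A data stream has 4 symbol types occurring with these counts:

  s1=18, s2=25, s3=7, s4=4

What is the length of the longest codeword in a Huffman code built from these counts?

3

Merge the two lowest-weight nodes at each step:
combine s4(4), s3(7) → 11
combine 11, s1(18) → 29
combine s2(25), 29 → 54
The rarest symbols sit at the bottom; the longest codeword is 3 bits.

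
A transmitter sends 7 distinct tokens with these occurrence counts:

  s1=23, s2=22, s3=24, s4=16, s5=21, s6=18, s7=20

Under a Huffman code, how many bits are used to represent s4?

Huffman merges, smallest pair first:
s4(16) + s6(18) → 34
s7(20) + s5(21) → 41
s2(22) + s1(23) → 45
s3(24) + 34 → 58
41 + 45 → 86
58 + 86 → 144
s4 sits 3 levels below the root, so its codeword is 3 bits.

3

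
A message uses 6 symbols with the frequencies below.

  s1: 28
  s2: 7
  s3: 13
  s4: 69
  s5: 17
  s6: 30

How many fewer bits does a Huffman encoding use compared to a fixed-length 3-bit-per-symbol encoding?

Fixed-length: 3 bits × 164 symbols = 492 bits.
Huffman merges:
combine s2(7), s3(13) → 20
combine s5(17), 20 → 37
combine s1(28), s6(30) → 58
combine 37, 58 → 95
combine s4(69), 95 → 164
Huffman total = 20 + 37 + 58 + 95 + 164 = 374 bits.
Saving = 492 − 374 = 118 bits.

118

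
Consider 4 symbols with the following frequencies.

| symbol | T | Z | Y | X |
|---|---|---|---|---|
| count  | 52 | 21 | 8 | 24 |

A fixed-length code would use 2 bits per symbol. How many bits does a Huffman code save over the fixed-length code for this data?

23

Fixed-length: 2 bits × 105 symbols = 210 bits.
Huffman merges:
Y(8) + Z(21) → 29
X(24) + 29 → 53
T(52) + 53 → 105
Huffman total = 29 + 53 + 105 = 187 bits.
Saving = 210 − 187 = 23 bits.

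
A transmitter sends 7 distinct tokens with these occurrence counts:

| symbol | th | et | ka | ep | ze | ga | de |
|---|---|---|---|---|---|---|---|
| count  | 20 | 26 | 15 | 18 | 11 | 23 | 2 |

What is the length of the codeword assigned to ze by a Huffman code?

4

Repeatedly merge the two smallest:
combine de(2), ze(11) → 13
combine 13, ka(15) → 28
combine ep(18), th(20) → 38
combine ga(23), et(26) → 49
combine 28, 38 → 66
combine 49, 66 → 115
ze sits 4 levels below the root, so its codeword is 4 bits.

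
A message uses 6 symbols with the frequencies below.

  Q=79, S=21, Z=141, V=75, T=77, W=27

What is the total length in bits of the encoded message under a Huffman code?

Greedily combine the two least-frequent nodes:
combine S(21), W(27) → 48
combine 48, V(75) → 123
combine T(77), Q(79) → 156
combine 123, Z(141) → 264
combine 156, 264 → 420
Total encoded bits = sum of merged weights = 48 + 123 + 156 + 264 + 420 = 1011.

1011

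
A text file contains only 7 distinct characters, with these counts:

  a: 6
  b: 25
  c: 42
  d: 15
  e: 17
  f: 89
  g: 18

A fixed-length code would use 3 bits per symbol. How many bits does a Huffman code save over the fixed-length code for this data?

Fixed-length: 3 bits × 212 symbols = 636 bits.
Huffman merges:
combine a(6), d(15) → 21
combine e(17), g(18) → 35
combine 21, b(25) → 46
combine 35, c(42) → 77
combine 46, 77 → 123
combine f(89), 123 → 212
Huffman total = 21 + 35 + 46 + 77 + 123 + 212 = 514 bits.
Saving = 636 − 514 = 122 bits.

122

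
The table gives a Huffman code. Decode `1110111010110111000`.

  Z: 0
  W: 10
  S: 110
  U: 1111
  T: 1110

TTWSTZZ

Read left to right; each codeword is recognised as soon as it completes (prefix code):
  1110→T | 1110→T | 10→W | 110→S | 1110→T | 0→Z | 0→Z
Decoded message: TTWSTZZ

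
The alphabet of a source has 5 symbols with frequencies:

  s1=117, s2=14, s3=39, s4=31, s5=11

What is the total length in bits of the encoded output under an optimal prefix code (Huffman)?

Merge the two smallest weights repeatedly:
s5(11) + s2(14) → 25
25 + s4(31) → 56
s3(39) + 56 → 95
95 + s1(117) → 212
Total encoded bits = sum of merged weights = 25 + 56 + 95 + 212 = 388.

388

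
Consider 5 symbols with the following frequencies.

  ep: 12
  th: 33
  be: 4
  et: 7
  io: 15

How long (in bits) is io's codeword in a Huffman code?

2

Huffman merges, smallest pair first:
merge be(4) and et(7): 11
merge 11 and ep(12): 23
merge io(15) and 23: 38
merge th(33) and 38: 71
The subtree containing io is merged 2 times, so code length = 2.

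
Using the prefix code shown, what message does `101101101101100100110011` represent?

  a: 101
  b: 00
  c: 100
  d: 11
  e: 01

Read left to right; each codeword is recognised as soon as it completes (prefix code):
  101→a | 101→a | 101→a | 101→a | 100→c | 100→c | 11→d | 00→b | 11→d
Decoded message: aaaaccdbd

aaaaccdbd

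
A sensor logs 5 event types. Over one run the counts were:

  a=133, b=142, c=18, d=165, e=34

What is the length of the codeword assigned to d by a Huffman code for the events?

2

Huffman merges, smallest pair first:
merge c(18) and e(34): 52
merge 52 and a(133): 185
merge b(142) and d(165): 307
merge 185 and 307: 492
d's leaf is at depth 2, giving a 2-bit codeword.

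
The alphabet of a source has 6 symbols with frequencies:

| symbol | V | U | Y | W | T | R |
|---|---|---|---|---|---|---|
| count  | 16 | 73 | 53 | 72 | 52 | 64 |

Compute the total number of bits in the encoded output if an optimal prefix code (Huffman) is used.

Build the Huffman tree bottom-up:
merge V(16) and T(52): 68
merge Y(53) and R(64): 117
merge 68 and W(72): 140
merge U(73) and 117: 190
merge 140 and 190: 330
The encoded length is the sum of every internal node's weight: 68 + 117 + 140 + 190 + 330 = 845 bits.

845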